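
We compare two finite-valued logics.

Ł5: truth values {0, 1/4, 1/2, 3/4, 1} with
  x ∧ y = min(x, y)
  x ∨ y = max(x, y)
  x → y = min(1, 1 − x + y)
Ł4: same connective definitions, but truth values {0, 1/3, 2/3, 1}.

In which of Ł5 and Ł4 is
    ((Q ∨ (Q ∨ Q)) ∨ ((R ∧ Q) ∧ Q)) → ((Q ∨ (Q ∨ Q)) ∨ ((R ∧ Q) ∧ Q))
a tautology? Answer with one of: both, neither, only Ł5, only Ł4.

both

In Ł5: every assignment gives 1 — tautology.
In Ł4: every assignment gives 1 — tautology.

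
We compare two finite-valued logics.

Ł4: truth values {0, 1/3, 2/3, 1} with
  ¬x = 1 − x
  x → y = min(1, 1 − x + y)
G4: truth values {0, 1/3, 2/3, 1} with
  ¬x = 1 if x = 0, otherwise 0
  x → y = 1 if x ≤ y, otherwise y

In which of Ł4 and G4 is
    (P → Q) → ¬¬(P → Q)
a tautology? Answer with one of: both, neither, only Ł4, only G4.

In Ł4: every assignment gives 1 — tautology.
In G4: every assignment gives 1 — tautology.

both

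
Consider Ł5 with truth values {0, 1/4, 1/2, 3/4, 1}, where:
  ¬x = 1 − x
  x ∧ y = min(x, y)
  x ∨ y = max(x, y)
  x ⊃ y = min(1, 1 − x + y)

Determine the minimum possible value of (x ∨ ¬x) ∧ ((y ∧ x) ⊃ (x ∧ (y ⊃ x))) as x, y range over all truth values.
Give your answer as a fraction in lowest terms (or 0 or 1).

Take x = 1/2, y = 0:
¬x = ¬1/2 = 1/2
x ∨ ¬x = 1/2 ∨ 1/2 = 1/2
y ∧ x = 0 ∧ 1/2 = 0
y ⊃ x = 0 ⊃ 1/2 = 1
x ∧ (y ⊃ x) = 1/2 ∧ 1 = 1/2
(y ∧ x) ⊃ (x ∧ (y ⊃ x)) = 0 ⊃ 1/2 = 1
(x ∨ ¬x) ∧ ((y ∧ x) ⊃ (x ∧ (y ⊃ x))) = 1/2 ∧ 1 = 1/2
No assignment yields a value below 1/2, so this is the minimum.

1/2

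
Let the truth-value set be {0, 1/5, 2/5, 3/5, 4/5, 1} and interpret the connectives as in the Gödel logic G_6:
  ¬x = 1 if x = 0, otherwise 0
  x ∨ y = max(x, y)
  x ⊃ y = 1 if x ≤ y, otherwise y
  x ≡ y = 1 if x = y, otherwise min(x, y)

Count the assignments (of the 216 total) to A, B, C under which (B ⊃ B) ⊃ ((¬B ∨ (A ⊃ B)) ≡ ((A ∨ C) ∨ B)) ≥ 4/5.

value 1: 61 assignments (counts)
value 4/5: 49 assignments (counts)
value 3/5: 40 assignments
value 2/5: 34 assignments
value 1/5: 31 assignments
value 0: 1 assignment
So 110 of the 216 assignments meet the threshold.

110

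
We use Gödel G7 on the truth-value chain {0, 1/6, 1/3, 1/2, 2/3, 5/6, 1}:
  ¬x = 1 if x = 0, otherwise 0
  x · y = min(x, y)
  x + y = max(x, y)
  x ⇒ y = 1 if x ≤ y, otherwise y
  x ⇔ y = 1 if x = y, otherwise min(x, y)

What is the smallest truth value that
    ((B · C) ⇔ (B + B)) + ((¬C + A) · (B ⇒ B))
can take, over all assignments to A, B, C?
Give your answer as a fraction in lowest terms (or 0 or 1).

1/6

Take A = 0, B = 1/3, C = 1/6:
B · C = 1/3 · 1/6 = 1/6
B + B = 1/3 + 1/3 = 1/3
(B · C) ⇔ (B + B) = 1/6 ⇔ 1/3 = 1/6
¬C = ¬1/6 = 0
¬C + A = 0 + 0 = 0
B ⇒ B = 1/3 ⇒ 1/3 = 1
(¬C + A) · (B ⇒ B) = 0 · 1 = 0
((B · C) ⇔ (B + B)) + ((¬C + A) · (B ⇒ B)) = 1/6 + 0 = 1/6
No assignment yields a value below 1/6, so this is the minimum.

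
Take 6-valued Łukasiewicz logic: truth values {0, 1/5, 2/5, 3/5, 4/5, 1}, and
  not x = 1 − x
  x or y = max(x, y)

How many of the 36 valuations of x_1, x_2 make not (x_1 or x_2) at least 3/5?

9

value 1: 1 assignment (counts)
value 4/5: 3 assignments (counts)
value 3/5: 5 assignments (counts)
value 2/5: 7 assignments
value 1/5: 9 assignments
value 0: 11 assignments
So 9 of the 36 assignments meet the threshold.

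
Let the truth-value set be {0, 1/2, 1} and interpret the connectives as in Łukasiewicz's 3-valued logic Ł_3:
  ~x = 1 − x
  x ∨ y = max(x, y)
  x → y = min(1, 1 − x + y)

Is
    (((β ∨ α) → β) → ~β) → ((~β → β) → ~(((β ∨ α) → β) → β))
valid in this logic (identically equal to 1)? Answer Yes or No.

Counterexample: take α = 1, β = 1/2.
β ∨ α = 1/2 ∨ 1 = 1
(β ∨ α) → β = 1 → 1/2 = 1/2
~β = ~1/2 = 1/2
((β ∨ α) → β) → ~β = 1/2 → 1/2 = 1
~β = ~1/2 = 1/2
~β → β = 1/2 → 1/2 = 1
β ∨ α = 1/2 ∨ 1 = 1
(β ∨ α) → β = 1 → 1/2 = 1/2
((β ∨ α) → β) → β = 1/2 → 1/2 = 1
~(((β ∨ α) → β) → β) = ~1 = 0
(~β → β) → ~(((β ∨ α) → β) → β) = 1 → 0 = 0
(((β ∨ α) → β) → ~β) → ((~β → β) → ~(((β ∨ α) → β) → β)) = 1 → 0 = 0
This gives 0 ≠ 1.

No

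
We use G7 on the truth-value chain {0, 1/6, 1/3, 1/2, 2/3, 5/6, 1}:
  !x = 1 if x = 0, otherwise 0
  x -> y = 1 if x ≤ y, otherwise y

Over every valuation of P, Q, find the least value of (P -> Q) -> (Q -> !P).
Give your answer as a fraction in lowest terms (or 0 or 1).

0

Take P = 1/6, Q = 1/6:
P -> Q = 1/6 -> 1/6 = 1
!P = !1/6 = 0
Q -> !P = 1/6 -> 0 = 0
(P -> Q) -> (Q -> !P) = 1 -> 0 = 0
No assignment yields a value below 0, so this is the minimum.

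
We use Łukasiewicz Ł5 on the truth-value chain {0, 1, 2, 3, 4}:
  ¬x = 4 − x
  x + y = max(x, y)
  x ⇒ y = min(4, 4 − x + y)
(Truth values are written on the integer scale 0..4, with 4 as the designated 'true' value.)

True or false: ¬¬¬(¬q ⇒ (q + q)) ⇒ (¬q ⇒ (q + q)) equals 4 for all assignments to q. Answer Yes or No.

Counterexample: take q = 0.
¬q = ¬0 = 4
q + q = 0 + 0 = 0
¬q ⇒ (q + q) = 4 ⇒ 0 = 0
¬(¬q ⇒ (q + q)) = ¬0 = 4
¬¬(¬q ⇒ (q + q)) = ¬4 = 0
¬¬¬(¬q ⇒ (q + q)) = ¬0 = 4
¬q = ¬0 = 4
q + q = 0 + 0 = 0
¬q ⇒ (q + q) = 4 ⇒ 0 = 0
¬¬¬(¬q ⇒ (q + q)) ⇒ (¬q ⇒ (q + q)) = 4 ⇒ 0 = 0
This gives 0 ≠ 4.

No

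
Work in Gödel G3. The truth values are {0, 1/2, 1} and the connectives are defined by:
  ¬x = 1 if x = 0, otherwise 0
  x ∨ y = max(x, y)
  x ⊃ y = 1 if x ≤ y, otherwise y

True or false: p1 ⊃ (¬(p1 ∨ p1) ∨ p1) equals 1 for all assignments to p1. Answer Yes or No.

Yes

p1 = 0 ↦ 1
p1 = 1/2 ↦ 1
p1 = 1 ↦ 1
Every assignment gives a value ≥ 1.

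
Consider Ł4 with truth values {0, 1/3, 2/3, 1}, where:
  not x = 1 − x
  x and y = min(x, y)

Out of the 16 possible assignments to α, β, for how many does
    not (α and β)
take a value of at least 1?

7

α = 0, β = 0 ↦ 1  ≥
α = 0, β = 1/3 ↦ 1  ≥
α = 0, β = 2/3 ↦ 1  ≥
α = 0, β = 1 ↦ 1  ≥
α = 1/3, β = 0 ↦ 1  ≥
α = 1/3, β = 1/3 ↦ 2/3  <
α = 1/3, β = 2/3 ↦ 2/3  <
α = 1/3, β = 1 ↦ 2/3  <
α = 2/3, β = 0 ↦ 1  ≥
α = 2/3, β = 1/3 ↦ 2/3  <
α = 2/3, β = 2/3 ↦ 1/3  <
α = 2/3, β = 1 ↦ 1/3  <
α = 1, β = 0 ↦ 1  ≥
α = 1, β = 1/3 ↦ 2/3  <
α = 1, β = 2/3 ↦ 1/3  <
α = 1, β = 1 ↦ 0  <
So 7 of the 16 assignments meet the threshold.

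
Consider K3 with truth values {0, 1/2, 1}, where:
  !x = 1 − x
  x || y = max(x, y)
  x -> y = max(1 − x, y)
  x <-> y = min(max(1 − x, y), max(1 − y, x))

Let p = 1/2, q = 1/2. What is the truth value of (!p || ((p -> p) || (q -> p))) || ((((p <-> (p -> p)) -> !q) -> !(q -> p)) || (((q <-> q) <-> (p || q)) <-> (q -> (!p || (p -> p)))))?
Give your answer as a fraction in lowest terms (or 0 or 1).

!p = !1/2 = 1/2
p -> p = 1/2 -> 1/2 = 1/2
q -> p = 1/2 -> 1/2 = 1/2
(p -> p) || (q -> p) = 1/2 || 1/2 = 1/2
!p || ((p -> p) || (q -> p)) = 1/2 || 1/2 = 1/2
p -> p = 1/2 -> 1/2 = 1/2
p <-> (p -> p) = 1/2 <-> 1/2 = 1/2
!q = !1/2 = 1/2
(p <-> (p -> p)) -> !q = 1/2 -> 1/2 = 1/2
q -> p = 1/2 -> 1/2 = 1/2
!(q -> p) = !1/2 = 1/2
((p <-> (p -> p)) -> !q) -> !(q -> p) = 1/2 -> 1/2 = 1/2
q <-> q = 1/2 <-> 1/2 = 1/2
p || q = 1/2 || 1/2 = 1/2
(q <-> q) <-> (p || q) = 1/2 <-> 1/2 = 1/2
!p = !1/2 = 1/2
p -> p = 1/2 -> 1/2 = 1/2
!p || (p -> p) = 1/2 || 1/2 = 1/2
q -> (!p || (p -> p)) = 1/2 -> 1/2 = 1/2
((q <-> q) <-> (p || q)) <-> (q -> (!p || (p -> p))) = 1/2 <-> 1/2 = 1/2
(((p <-> (p -> p)) -> !q) -> !(q -> p)) || (((q <-> q) <-> (p || q)) <-> (q -> (!p || (p -> p)))) = 1/2 || 1/2 = 1/2
(!p || ((p -> p) || (q -> p))) || ((((p <-> (p -> p)) -> !q) -> !(q -> p)) || (((q <-> q) <-> (p || q)) <-> (q -> (!p || (p -> p))))) = 1/2 || 1/2 = 1/2

1/2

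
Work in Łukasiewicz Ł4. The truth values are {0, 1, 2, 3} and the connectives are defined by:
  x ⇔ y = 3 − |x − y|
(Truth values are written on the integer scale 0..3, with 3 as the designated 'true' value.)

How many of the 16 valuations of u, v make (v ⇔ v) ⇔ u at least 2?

8

u = 0, v = 0 ↦ 0  <
u = 0, v = 1 ↦ 0  <
u = 0, v = 2 ↦ 0  <
u = 0, v = 3 ↦ 0  <
u = 1, v = 0 ↦ 1  <
u = 1, v = 1 ↦ 1  <
u = 1, v = 2 ↦ 1  <
u = 1, v = 3 ↦ 1  <
u = 2, v = 0 ↦ 2  ≥
u = 2, v = 1 ↦ 2  ≥
u = 2, v = 2 ↦ 2  ≥
u = 2, v = 3 ↦ 2  ≥
u = 3, v = 0 ↦ 3  ≥
u = 3, v = 1 ↦ 3  ≥
u = 3, v = 2 ↦ 3  ≥
u = 3, v = 3 ↦ 3  ≥
So 8 of the 16 assignments meet the threshold.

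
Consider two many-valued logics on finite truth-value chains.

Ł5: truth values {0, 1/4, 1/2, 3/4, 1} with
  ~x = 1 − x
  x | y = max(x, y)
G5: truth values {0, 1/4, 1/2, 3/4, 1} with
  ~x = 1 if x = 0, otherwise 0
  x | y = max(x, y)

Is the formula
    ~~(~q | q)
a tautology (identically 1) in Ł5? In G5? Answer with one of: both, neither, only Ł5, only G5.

In Ł5: at q = 1/4 the value is 3/4 — not a tautology.
In G5: every assignment gives 1 — tautology.

only G5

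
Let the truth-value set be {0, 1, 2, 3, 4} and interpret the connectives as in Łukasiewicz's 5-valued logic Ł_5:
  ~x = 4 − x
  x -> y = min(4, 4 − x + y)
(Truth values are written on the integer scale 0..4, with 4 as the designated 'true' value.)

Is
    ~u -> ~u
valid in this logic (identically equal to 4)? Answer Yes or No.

Yes

u = 0 ↦ 4
u = 1 ↦ 4
u = 2 ↦ 4
u = 3 ↦ 4
u = 4 ↦ 4
Every assignment gives a value ≥ 4.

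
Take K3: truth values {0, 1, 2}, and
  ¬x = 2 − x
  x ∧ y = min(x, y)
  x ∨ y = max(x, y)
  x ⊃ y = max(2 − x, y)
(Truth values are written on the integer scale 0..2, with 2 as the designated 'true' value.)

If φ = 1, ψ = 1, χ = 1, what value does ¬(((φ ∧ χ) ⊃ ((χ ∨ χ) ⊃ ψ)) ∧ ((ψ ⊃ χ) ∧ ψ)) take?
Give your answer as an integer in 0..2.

φ ∧ χ = 1 ∧ 1 = 1
χ ∨ χ = 1 ∨ 1 = 1
(χ ∨ χ) ⊃ ψ = 1 ⊃ 1 = 1
(φ ∧ χ) ⊃ ((χ ∨ χ) ⊃ ψ) = 1 ⊃ 1 = 1
ψ ⊃ χ = 1 ⊃ 1 = 1
(ψ ⊃ χ) ∧ ψ = 1 ∧ 1 = 1
((φ ∧ χ) ⊃ ((χ ∨ χ) ⊃ ψ)) ∧ ((ψ ⊃ χ) ∧ ψ) = 1 ∧ 1 = 1
¬(((φ ∧ χ) ⊃ ((χ ∨ χ) ⊃ ψ)) ∧ ((ψ ⊃ χ) ∧ ψ)) = ¬1 = 1

1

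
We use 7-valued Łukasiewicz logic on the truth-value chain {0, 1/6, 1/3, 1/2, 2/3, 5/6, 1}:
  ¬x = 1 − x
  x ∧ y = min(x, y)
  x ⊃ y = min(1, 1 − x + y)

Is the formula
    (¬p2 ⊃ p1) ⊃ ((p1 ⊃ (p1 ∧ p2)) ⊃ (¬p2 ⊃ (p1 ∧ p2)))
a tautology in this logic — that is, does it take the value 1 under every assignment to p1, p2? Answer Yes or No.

Yes

At p1 = 1/2, p2 = 1, for instance:
¬p2 = ¬1 = 0
¬p2 ⊃ p1 = 0 ⊃ 1/2 = 1
p1 ∧ p2 = 1/2 ∧ 1 = 1/2
p1 ⊃ (p1 ∧ p2) = 1/2 ⊃ 1/2 = 1
¬p2 ⊃ (p1 ∧ p2) = 0 ⊃ 1/2 = 1
(p1 ⊃ (p1 ∧ p2)) ⊃ (¬p2 ⊃ (p1 ∧ p2)) = 1 ⊃ 1 = 1
(¬p2 ⊃ p1) ⊃ ((p1 ⊃ (p1 ∧ p2)) ⊃ (¬p2 ⊃ (p1 ∧ p2))) = 1 ⊃ 1 = 1
and checking the remaining 48 assignments likewise gives ≥ 1 in every case.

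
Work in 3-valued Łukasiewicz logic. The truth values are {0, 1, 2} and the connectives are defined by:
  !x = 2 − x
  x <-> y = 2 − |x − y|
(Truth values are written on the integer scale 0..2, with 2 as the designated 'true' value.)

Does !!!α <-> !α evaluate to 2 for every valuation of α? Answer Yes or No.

Yes

α = 0 ↦ 2
α = 1 ↦ 2
α = 2 ↦ 2
Every assignment gives a value ≥ 2.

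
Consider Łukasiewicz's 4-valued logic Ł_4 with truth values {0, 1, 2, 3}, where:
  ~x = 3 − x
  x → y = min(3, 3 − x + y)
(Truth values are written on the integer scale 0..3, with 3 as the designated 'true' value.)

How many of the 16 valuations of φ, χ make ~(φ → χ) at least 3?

φ = 0, χ = 0 ↦ 0  <
φ = 0, χ = 1 ↦ 0  <
φ = 0, χ = 2 ↦ 0  <
φ = 0, χ = 3 ↦ 0  <
φ = 1, χ = 0 ↦ 1  <
φ = 1, χ = 1 ↦ 0  <
φ = 1, χ = 2 ↦ 0  <
φ = 1, χ = 3 ↦ 0  <
φ = 2, χ = 0 ↦ 2  <
φ = 2, χ = 1 ↦ 1  <
φ = 2, χ = 2 ↦ 0  <
φ = 2, χ = 3 ↦ 0  <
φ = 3, χ = 0 ↦ 3  ≥
φ = 3, χ = 1 ↦ 2  <
φ = 3, χ = 2 ↦ 1  <
φ = 3, χ = 3 ↦ 0  <
So 1 of the 16 assignments meets the threshold.

1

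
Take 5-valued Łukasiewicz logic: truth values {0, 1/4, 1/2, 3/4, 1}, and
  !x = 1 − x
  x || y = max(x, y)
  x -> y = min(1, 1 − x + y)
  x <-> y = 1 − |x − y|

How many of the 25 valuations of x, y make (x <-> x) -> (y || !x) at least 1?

9

value 1: 9 assignments (counts)
value 3/4: 7 assignments
value 1/2: 5 assignments
value 1/4: 3 assignments
value 0: 1 assignment
So 9 of the 25 assignments meet the threshold.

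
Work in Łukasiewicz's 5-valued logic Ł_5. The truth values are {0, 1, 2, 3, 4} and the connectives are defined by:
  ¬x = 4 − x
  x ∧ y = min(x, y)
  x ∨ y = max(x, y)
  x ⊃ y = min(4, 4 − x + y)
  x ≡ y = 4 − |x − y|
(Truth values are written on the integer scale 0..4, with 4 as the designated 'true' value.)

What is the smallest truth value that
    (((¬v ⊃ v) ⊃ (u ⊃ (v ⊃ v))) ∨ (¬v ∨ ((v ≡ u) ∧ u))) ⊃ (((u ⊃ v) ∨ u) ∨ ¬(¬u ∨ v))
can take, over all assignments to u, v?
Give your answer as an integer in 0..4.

Take u = 2, v = 0:
¬v = ¬0 = 4
¬v ⊃ v = 4 ⊃ 0 = 0
v ⊃ v = 0 ⊃ 0 = 4
u ⊃ (v ⊃ v) = 2 ⊃ 4 = 4
(¬v ⊃ v) ⊃ (u ⊃ (v ⊃ v)) = 0 ⊃ 4 = 4
¬v = ¬0 = 4
v ≡ u = 0 ≡ 2 = 2
(v ≡ u) ∧ u = 2 ∧ 2 = 2
¬v ∨ ((v ≡ u) ∧ u) = 4 ∨ 2 = 4
((¬v ⊃ v) ⊃ (u ⊃ (v ⊃ v))) ∨ (¬v ∨ ((v ≡ u) ∧ u)) = 4 ∨ 4 = 4
u ⊃ v = 2 ⊃ 0 = 2
(u ⊃ v) ∨ u = 2 ∨ 2 = 2
¬u = ¬2 = 2
¬u ∨ v = 2 ∨ 0 = 2
¬(¬u ∨ v) = ¬2 = 2
((u ⊃ v) ∨ u) ∨ ¬(¬u ∨ v) = 2 ∨ 2 = 2
(((¬v ⊃ v) ⊃ (u ⊃ (v ⊃ v))) ∨ (¬v ∨ ((v ≡ u) ∧ u))) ⊃ (((u ⊃ v) ∨ u) ∨ ¬(¬u ∨ v)) = 4 ⊃ 2 = 2
No assignment yields a value below 2, so this is the minimum.

2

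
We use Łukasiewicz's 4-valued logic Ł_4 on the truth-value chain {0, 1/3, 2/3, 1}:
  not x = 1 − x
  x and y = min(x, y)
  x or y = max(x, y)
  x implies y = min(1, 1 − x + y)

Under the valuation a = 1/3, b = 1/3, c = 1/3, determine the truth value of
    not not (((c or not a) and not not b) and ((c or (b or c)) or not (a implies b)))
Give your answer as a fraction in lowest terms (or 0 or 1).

not a = not 1/3 = 2/3
c or not a = 1/3 or 2/3 = 2/3
not b = not 1/3 = 2/3
not not b = not 2/3 = 1/3
(c or not a) and not not b = 2/3 and 1/3 = 1/3
b or c = 1/3 or 1/3 = 1/3
c or (b or c) = 1/3 or 1/3 = 1/3
a implies b = 1/3 implies 1/3 = 1
not (a implies b) = not 1 = 0
(c or (b or c)) or not (a implies b) = 1/3 or 0 = 1/3
((c or not a) and not not b) and ((c or (b or c)) or not (a implies b)) = 1/3 and 1/3 = 1/3
not (((c or not a) and not not b) and ((c or (b or c)) or not (a implies b))) = not 1/3 = 2/3
not not (((c or not a) and not not b) and ((c or (b or c)) or not (a implies b))) = not 2/3 = 1/3

1/3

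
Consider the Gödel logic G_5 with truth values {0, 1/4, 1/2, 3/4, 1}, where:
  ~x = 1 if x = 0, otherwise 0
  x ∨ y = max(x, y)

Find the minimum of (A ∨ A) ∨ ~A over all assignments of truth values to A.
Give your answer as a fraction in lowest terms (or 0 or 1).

Take A = 1/4:
A ∨ A = 1/4 ∨ 1/4 = 1/4
~A = ~1/4 = 0
(A ∨ A) ∨ ~A = 1/4 ∨ 0 = 1/4
No assignment yields a value below 1/4, so this is the minimum.

1/4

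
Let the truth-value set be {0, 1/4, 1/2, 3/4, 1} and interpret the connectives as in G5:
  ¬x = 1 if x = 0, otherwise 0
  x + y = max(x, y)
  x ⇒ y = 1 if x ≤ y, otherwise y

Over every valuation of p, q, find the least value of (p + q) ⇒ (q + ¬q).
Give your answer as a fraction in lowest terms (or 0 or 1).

1/4

Take p = 1/2, q = 1/4:
p + q = 1/2 + 1/4 = 1/2
¬q = ¬1/4 = 0
q + ¬q = 1/4 + 0 = 1/4
(p + q) ⇒ (q + ¬q) = 1/2 ⇒ 1/4 = 1/4
No assignment yields a value below 1/4, so this is the minimum.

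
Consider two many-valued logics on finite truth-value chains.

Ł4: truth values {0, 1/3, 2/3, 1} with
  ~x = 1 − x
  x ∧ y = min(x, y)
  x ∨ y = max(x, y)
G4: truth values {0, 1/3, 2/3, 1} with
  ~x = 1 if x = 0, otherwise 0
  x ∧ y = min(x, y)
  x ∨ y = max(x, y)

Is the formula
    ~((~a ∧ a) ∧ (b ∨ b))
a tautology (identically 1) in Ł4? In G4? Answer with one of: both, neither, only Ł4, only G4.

In Ł4: at a = 1/3, b = 1/3 the value is 2/3 — not a tautology.
In G4: every assignment gives 1 — tautology.

only G4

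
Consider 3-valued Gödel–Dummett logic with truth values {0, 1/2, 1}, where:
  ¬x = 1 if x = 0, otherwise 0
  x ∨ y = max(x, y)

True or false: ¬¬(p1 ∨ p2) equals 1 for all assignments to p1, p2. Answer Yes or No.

Counterexample: take p1 = 0, p2 = 0.
p1 ∨ p2 = 0 ∨ 0 = 0
¬(p1 ∨ p2) = ¬0 = 1
¬¬(p1 ∨ p2) = ¬1 = 0
This gives 0 ≠ 1.

No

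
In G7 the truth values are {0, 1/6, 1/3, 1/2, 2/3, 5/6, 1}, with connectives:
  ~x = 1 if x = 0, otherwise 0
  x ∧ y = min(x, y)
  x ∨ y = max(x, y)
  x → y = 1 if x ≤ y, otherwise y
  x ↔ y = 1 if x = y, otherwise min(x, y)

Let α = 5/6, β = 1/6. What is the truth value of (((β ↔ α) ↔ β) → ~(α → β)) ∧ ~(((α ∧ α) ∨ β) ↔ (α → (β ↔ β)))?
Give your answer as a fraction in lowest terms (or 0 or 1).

0

β ↔ α = 1/6 ↔ 5/6 = 1/6
(β ↔ α) ↔ β = 1/6 ↔ 1/6 = 1
α → β = 5/6 → 1/6 = 1/6
~(α → β) = ~1/6 = 0
((β ↔ α) ↔ β) → ~(α → β) = 1 → 0 = 0
α ∧ α = 5/6 ∧ 5/6 = 5/6
(α ∧ α) ∨ β = 5/6 ∨ 1/6 = 5/6
β ↔ β = 1/6 ↔ 1/6 = 1
α → (β ↔ β) = 5/6 → 1 = 1
((α ∧ α) ∨ β) ↔ (α → (β ↔ β)) = 5/6 ↔ 1 = 5/6
~(((α ∧ α) ∨ β) ↔ (α → (β ↔ β))) = ~5/6 = 0
(((β ↔ α) ↔ β) → ~(α → β)) ∧ ~(((α ∧ α) ∨ β) ↔ (α → (β ↔ β))) = 0 ∧ 0 = 0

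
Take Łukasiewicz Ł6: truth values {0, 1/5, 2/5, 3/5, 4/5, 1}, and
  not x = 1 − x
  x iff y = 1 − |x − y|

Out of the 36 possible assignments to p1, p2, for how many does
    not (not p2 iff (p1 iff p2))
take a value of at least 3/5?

value 1: 2 assignments (counts)
value 4/5: 3 assignments (counts)
value 3/5: 6 assignments (counts)
value 2/5: 7 assignments
value 1/5: 10 assignments
value 0: 8 assignments
So 11 of the 36 assignments meet the threshold.

11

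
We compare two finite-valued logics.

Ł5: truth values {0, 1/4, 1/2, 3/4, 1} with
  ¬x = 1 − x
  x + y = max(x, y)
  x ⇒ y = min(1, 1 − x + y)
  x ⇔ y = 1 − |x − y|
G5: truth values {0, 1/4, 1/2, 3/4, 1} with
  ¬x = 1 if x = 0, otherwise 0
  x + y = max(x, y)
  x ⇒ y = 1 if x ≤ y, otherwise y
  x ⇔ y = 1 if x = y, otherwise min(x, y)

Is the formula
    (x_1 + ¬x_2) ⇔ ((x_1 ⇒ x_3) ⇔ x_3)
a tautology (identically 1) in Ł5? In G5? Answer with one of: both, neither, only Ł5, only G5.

neither

In Ł5: at x_1 = 0, x_2 = 0, x_3 = 0 the value is 0 — not a tautology.
In G5: at x_1 = 0, x_2 = 0, x_3 = 0 the value is 0 — not a tautology.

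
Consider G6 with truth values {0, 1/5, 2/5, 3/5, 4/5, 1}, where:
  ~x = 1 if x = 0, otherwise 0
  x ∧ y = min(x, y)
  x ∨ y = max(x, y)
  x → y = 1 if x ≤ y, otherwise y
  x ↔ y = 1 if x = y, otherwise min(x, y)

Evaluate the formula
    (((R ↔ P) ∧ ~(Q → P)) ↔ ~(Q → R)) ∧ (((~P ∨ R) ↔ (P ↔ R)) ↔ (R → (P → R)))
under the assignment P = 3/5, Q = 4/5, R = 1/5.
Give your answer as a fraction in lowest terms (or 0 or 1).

R ↔ P = 1/5 ↔ 3/5 = 1/5
Q → P = 4/5 → 3/5 = 3/5
~(Q → P) = ~3/5 = 0
(R ↔ P) ∧ ~(Q → P) = 1/5 ∧ 0 = 0
Q → R = 4/5 → 1/5 = 1/5
~(Q → R) = ~1/5 = 0
((R ↔ P) ∧ ~(Q → P)) ↔ ~(Q → R) = 0 ↔ 0 = 1
~P = ~3/5 = 0
~P ∨ R = 0 ∨ 1/5 = 1/5
P ↔ R = 3/5 ↔ 1/5 = 1/5
(~P ∨ R) ↔ (P ↔ R) = 1/5 ↔ 1/5 = 1
P → R = 3/5 → 1/5 = 1/5
R → (P → R) = 1/5 → 1/5 = 1
((~P ∨ R) ↔ (P ↔ R)) ↔ (R → (P → R)) = 1 ↔ 1 = 1
(((R ↔ P) ∧ ~(Q → P)) ↔ ~(Q → R)) ∧ (((~P ∨ R) ↔ (P ↔ R)) ↔ (R → (P → R))) = 1 ∧ 1 = 1

1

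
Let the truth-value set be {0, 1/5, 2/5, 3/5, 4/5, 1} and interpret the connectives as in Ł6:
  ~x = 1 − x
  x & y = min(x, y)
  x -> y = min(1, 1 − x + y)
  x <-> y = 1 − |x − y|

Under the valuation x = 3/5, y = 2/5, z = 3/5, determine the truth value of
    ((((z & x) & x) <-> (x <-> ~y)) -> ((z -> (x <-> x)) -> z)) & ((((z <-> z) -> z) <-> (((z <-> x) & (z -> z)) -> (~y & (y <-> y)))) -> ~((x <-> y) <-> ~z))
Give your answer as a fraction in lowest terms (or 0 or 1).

2/5

z & x = 3/5 & 3/5 = 3/5
(z & x) & x = 3/5 & 3/5 = 3/5
~y = ~2/5 = 3/5
x <-> ~y = 3/5 <-> 3/5 = 1
((z & x) & x) <-> (x <-> ~y) = 3/5 <-> 1 = 3/5
x <-> x = 3/5 <-> 3/5 = 1
z -> (x <-> x) = 3/5 -> 1 = 1
(z -> (x <-> x)) -> z = 1 -> 3/5 = 3/5
(((z & x) & x) <-> (x <-> ~y)) -> ((z -> (x <-> x)) -> z) = 3/5 -> 3/5 = 1
z <-> z = 3/5 <-> 3/5 = 1
(z <-> z) -> z = 1 -> 3/5 = 3/5
z <-> x = 3/5 <-> 3/5 = 1
z -> z = 3/5 -> 3/5 = 1
(z <-> x) & (z -> z) = 1 & 1 = 1
~y = ~2/5 = 3/5
y <-> y = 2/5 <-> 2/5 = 1
~y & (y <-> y) = 3/5 & 1 = 3/5
((z <-> x) & (z -> z)) -> (~y & (y <-> y)) = 1 -> 3/5 = 3/5
((z <-> z) -> z) <-> (((z <-> x) & (z -> z)) -> (~y & (y <-> y))) = 3/5 <-> 3/5 = 1
x <-> y = 3/5 <-> 2/5 = 4/5
~z = ~3/5 = 2/5
(x <-> y) <-> ~z = 4/5 <-> 2/5 = 3/5
~((x <-> y) <-> ~z) = ~3/5 = 2/5
(((z <-> z) -> z) <-> (((z <-> x) & (z -> z)) -> (~y & (y <-> y)))) -> ~((x <-> y) <-> ~z) = 1 -> 2/5 = 2/5
((((z & x) & x) <-> (x <-> ~y)) -> ((z -> (x <-> x)) -> z)) & ((((z <-> z) -> z) <-> (((z <-> x) & (z -> z)) -> (~y & (y <-> y)))) -> ~((x <-> y) <-> ~z)) = 1 & 2/5 = 2/5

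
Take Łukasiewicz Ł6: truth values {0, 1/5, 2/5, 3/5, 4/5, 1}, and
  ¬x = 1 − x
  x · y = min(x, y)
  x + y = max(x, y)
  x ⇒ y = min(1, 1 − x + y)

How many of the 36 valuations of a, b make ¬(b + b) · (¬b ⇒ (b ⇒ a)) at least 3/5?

18

value 1: 6 assignments (counts)
value 4/5: 6 assignments (counts)
value 3/5: 6 assignments (counts)
value 2/5: 6 assignments
value 1/5: 6 assignments
value 0: 6 assignments
So 18 of the 36 assignments meet the threshold.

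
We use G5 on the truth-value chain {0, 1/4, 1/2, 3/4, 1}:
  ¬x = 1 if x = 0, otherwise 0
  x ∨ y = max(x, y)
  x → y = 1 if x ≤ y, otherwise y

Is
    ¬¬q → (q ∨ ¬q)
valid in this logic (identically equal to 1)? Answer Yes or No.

Counterexample: take q = 1/4.
¬q = ¬1/4 = 0
¬¬q = ¬0 = 1
q ∨ ¬q = 1/4 ∨ 0 = 1/4
¬¬q → (q ∨ ¬q) = 1 → 1/4 = 1/4
This gives 1/4 ≠ 1.

No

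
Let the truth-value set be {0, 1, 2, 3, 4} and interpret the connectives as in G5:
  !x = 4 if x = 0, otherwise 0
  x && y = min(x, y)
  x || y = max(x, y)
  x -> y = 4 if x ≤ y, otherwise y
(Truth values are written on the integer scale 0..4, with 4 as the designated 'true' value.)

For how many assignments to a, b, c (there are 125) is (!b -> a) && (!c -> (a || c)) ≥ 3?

value 4: 89 assignments (counts)
value 3: 9 assignments (counts)
value 2: 9 assignments
value 1: 9 assignments
value 0: 9 assignments
So 98 of the 125 assignments meet the threshold.

98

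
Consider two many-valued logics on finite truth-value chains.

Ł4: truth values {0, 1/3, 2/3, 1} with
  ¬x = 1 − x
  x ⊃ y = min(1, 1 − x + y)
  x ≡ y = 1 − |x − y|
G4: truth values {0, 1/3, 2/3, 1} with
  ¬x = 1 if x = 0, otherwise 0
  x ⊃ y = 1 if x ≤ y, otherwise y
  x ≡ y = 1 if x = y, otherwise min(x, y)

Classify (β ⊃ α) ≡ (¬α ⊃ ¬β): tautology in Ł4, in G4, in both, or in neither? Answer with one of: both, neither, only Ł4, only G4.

only Ł4

In Ł4: every assignment gives 1 — tautology.
In G4: at α = 1/3, β = 2/3 the value is 1/3 — not a tautology.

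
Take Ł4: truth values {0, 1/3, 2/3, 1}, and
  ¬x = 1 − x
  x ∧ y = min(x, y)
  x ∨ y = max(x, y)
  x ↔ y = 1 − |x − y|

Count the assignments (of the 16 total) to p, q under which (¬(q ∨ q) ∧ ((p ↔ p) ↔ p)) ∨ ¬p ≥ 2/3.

p = 0, q = 0 ↦ 1  ≥
p = 0, q = 1/3 ↦ 1  ≥
p = 0, q = 2/3 ↦ 1  ≥
p = 0, q = 1 ↦ 1  ≥
p = 1/3, q = 0 ↦ 2/3  ≥
p = 1/3, q = 1/3 ↦ 2/3  ≥
p = 1/3, q = 2/3 ↦ 2/3  ≥
p = 1/3, q = 1 ↦ 2/3  ≥
p = 2/3, q = 0 ↦ 2/3  ≥
p = 2/3, q = 1/3 ↦ 2/3  ≥
p = 2/3, q = 2/3 ↦ 1/3  <
p = 2/3, q = 1 ↦ 1/3  <
p = 1, q = 0 ↦ 1  ≥
p = 1, q = 1/3 ↦ 2/3  ≥
p = 1, q = 2/3 ↦ 1/3  <
p = 1, q = 1 ↦ 0  <
So 12 of the 16 assignments meet the threshold.

12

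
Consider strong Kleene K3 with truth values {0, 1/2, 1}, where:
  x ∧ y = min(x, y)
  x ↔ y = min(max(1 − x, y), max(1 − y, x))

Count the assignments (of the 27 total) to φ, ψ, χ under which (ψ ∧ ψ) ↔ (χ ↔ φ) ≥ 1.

value 1: 4 assignments (counts)
value 1/2: 19 assignments
value 0: 4 assignments
So 4 of the 27 assignments meet the threshold.

4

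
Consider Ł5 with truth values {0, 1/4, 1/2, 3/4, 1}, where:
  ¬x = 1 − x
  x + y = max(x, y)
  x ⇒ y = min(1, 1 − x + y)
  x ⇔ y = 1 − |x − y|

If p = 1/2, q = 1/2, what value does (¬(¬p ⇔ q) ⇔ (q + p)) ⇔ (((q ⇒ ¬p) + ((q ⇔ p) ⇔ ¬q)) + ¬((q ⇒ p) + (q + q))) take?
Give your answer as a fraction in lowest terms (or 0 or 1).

1/2

¬p = ¬1/2 = 1/2
¬p ⇔ q = 1/2 ⇔ 1/2 = 1
¬(¬p ⇔ q) = ¬1 = 0
q + p = 1/2 + 1/2 = 1/2
¬(¬p ⇔ q) ⇔ (q + p) = 0 ⇔ 1/2 = 1/2
¬p = ¬1/2 = 1/2
q ⇒ ¬p = 1/2 ⇒ 1/2 = 1
q ⇔ p = 1/2 ⇔ 1/2 = 1
¬q = ¬1/2 = 1/2
(q ⇔ p) ⇔ ¬q = 1 ⇔ 1/2 = 1/2
(q ⇒ ¬p) + ((q ⇔ p) ⇔ ¬q) = 1 + 1/2 = 1
q ⇒ p = 1/2 ⇒ 1/2 = 1
q + q = 1/2 + 1/2 = 1/2
(q ⇒ p) + (q + q) = 1 + 1/2 = 1
¬((q ⇒ p) + (q + q)) = ¬1 = 0
((q ⇒ ¬p) + ((q ⇔ p) ⇔ ¬q)) + ¬((q ⇒ p) + (q + q)) = 1 + 0 = 1
(¬(¬p ⇔ q) ⇔ (q + p)) ⇔ (((q ⇒ ¬p) + ((q ⇔ p) ⇔ ¬q)) + ¬((q ⇒ p) + (q + q))) = 1/2 ⇔ 1 = 1/2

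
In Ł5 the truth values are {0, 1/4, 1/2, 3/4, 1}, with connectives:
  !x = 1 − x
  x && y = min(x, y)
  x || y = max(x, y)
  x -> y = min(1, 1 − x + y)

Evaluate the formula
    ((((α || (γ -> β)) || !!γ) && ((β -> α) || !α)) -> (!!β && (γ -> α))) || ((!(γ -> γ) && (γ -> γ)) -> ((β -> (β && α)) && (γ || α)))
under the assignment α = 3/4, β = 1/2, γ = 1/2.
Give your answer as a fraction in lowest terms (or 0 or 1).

γ -> β = 1/2 -> 1/2 = 1
α || (γ -> β) = 3/4 || 1 = 1
!γ = !1/2 = 1/2
!!γ = !1/2 = 1/2
(α || (γ -> β)) || !!γ = 1 || 1/2 = 1
β -> α = 1/2 -> 3/4 = 1
!α = !3/4 = 1/4
(β -> α) || !α = 1 || 1/4 = 1
((α || (γ -> β)) || !!γ) && ((β -> α) || !α) = 1 && 1 = 1
!β = !1/2 = 1/2
!!β = !1/2 = 1/2
γ -> α = 1/2 -> 3/4 = 1
!!β && (γ -> α) = 1/2 && 1 = 1/2
(((α || (γ -> β)) || !!γ) && ((β -> α) || !α)) -> (!!β && (γ -> α)) = 1 -> 1/2 = 1/2
γ -> γ = 1/2 -> 1/2 = 1
!(γ -> γ) = !1 = 0
γ -> γ = 1/2 -> 1/2 = 1
!(γ -> γ) && (γ -> γ) = 0 && 1 = 0
β && α = 1/2 && 3/4 = 1/2
β -> (β && α) = 1/2 -> 1/2 = 1
γ || α = 1/2 || 3/4 = 3/4
(β -> (β && α)) && (γ || α) = 1 && 3/4 = 3/4
(!(γ -> γ) && (γ -> γ)) -> ((β -> (β && α)) && (γ || α)) = 0 -> 3/4 = 1
((((α || (γ -> β)) || !!γ) && ((β -> α) || !α)) -> (!!β && (γ -> α))) || ((!(γ -> γ) && (γ -> γ)) -> ((β -> (β && α)) && (γ || α))) = 1/2 || 1 = 1

1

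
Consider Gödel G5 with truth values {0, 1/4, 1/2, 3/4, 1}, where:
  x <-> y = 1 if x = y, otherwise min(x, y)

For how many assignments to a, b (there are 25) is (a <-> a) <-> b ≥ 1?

value 1: 5 assignments (counts)
value 3/4: 5 assignments
value 1/2: 5 assignments
value 1/4: 5 assignments
value 0: 5 assignments
So 5 of the 25 assignments meet the threshold.

5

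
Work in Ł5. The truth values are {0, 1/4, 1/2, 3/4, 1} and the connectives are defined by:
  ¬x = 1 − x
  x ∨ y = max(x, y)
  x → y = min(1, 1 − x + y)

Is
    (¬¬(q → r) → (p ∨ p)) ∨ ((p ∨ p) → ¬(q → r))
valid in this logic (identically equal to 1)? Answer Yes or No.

Counterexample: take p = 1/4, q = 0, r = 0.
q → r = 0 → 0 = 1
¬(q → r) = ¬1 = 0
¬¬(q → r) = ¬0 = 1
p ∨ p = 1/4 ∨ 1/4 = 1/4
¬¬(q → r) → (p ∨ p) = 1 → 1/4 = 1/4
p ∨ p = 1/4 ∨ 1/4 = 1/4
q → r = 0 → 0 = 1
¬(q → r) = ¬1 = 0
(p ∨ p) → ¬(q → r) = 1/4 → 0 = 3/4
(¬¬(q → r) → (p ∨ p)) ∨ ((p ∨ p) → ¬(q → r)) = 1/4 ∨ 3/4 = 3/4
This gives 3/4 ≠ 1.

No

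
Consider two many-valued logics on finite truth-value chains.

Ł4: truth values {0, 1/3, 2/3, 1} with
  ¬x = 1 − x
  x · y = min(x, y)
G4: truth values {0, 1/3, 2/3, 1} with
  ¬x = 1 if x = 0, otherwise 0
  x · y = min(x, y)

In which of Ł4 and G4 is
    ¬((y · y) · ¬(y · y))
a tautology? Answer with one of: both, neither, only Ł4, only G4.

only G4

In Ł4: at y = 1/3 the value is 2/3 — not a tautology.
In G4: every assignment gives 1 — tautology.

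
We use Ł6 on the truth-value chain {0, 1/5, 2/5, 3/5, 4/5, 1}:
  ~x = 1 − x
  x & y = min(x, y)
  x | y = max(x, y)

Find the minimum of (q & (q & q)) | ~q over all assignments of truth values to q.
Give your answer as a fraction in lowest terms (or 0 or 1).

3/5

Take q = 2/5:
q & q = 2/5 & 2/5 = 2/5
q & (q & q) = 2/5 & 2/5 = 2/5
~q = ~2/5 = 3/5
(q & (q & q)) | ~q = 2/5 | 3/5 = 3/5
No assignment yields a value below 3/5, so this is the minimum.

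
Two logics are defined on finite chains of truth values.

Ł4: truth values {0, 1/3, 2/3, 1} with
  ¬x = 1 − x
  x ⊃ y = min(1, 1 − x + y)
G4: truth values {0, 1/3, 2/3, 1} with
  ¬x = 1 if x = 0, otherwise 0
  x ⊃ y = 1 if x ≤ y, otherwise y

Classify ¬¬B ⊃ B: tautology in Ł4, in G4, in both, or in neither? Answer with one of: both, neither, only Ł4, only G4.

In Ł4: every assignment gives 1 — tautology.
In G4: at B = 1/3 the value is 1/3 — not a tautology.

only Ł4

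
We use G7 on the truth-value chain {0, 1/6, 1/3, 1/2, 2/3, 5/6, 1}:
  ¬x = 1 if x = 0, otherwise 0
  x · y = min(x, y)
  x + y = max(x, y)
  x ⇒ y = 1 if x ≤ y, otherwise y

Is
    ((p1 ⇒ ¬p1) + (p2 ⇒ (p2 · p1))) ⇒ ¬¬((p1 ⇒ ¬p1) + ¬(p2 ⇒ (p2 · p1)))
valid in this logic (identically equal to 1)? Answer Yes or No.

No

Counterexample: take p1 = 1/6, p2 = 0.
¬p1 = ¬1/6 = 0
p1 ⇒ ¬p1 = 1/6 ⇒ 0 = 0
p2 · p1 = 0 · 1/6 = 0
p2 ⇒ (p2 · p1) = 0 ⇒ 0 = 1
(p1 ⇒ ¬p1) + (p2 ⇒ (p2 · p1)) = 0 + 1 = 1
¬p1 = ¬1/6 = 0
p1 ⇒ ¬p1 = 1/6 ⇒ 0 = 0
p2 · p1 = 0 · 1/6 = 0
p2 ⇒ (p2 · p1) = 0 ⇒ 0 = 1
¬(p2 ⇒ (p2 · p1)) = ¬1 = 0
(p1 ⇒ ¬p1) + ¬(p2 ⇒ (p2 · p1)) = 0 + 0 = 0
¬((p1 ⇒ ¬p1) + ¬(p2 ⇒ (p2 · p1))) = ¬0 = 1
¬¬((p1 ⇒ ¬p1) + ¬(p2 ⇒ (p2 · p1))) = ¬1 = 0
((p1 ⇒ ¬p1) + (p2 ⇒ (p2 · p1))) ⇒ ¬¬((p1 ⇒ ¬p1) + ¬(p2 ⇒ (p2 · p1))) = 1 ⇒ 0 = 0
This gives 0 ≠ 1.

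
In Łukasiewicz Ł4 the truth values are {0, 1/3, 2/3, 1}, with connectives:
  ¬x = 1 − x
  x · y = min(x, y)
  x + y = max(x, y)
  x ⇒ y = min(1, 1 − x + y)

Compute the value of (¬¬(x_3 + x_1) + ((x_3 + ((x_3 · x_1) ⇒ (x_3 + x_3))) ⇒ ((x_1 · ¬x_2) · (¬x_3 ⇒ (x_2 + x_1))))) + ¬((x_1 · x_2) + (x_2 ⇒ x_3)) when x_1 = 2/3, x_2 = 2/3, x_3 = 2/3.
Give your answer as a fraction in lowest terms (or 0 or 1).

x_3 + x_1 = 2/3 + 2/3 = 2/3
¬(x_3 + x_1) = ¬2/3 = 1/3
¬¬(x_3 + x_1) = ¬1/3 = 2/3
x_3 · x_1 = 2/3 · 2/3 = 2/3
x_3 + x_3 = 2/3 + 2/3 = 2/3
(x_3 · x_1) ⇒ (x_3 + x_3) = 2/3 ⇒ 2/3 = 1
x_3 + ((x_3 · x_1) ⇒ (x_3 + x_3)) = 2/3 + 1 = 1
¬x_2 = ¬2/3 = 1/3
x_1 · ¬x_2 = 2/3 · 1/3 = 1/3
¬x_3 = ¬2/3 = 1/3
x_2 + x_1 = 2/3 + 2/3 = 2/3
¬x_3 ⇒ (x_2 + x_1) = 1/3 ⇒ 2/3 = 1
(x_1 · ¬x_2) · (¬x_3 ⇒ (x_2 + x_1)) = 1/3 · 1 = 1/3
(x_3 + ((x_3 · x_1) ⇒ (x_3 + x_3))) ⇒ ((x_1 · ¬x_2) · (¬x_3 ⇒ (x_2 + x_1))) = 1 ⇒ 1/3 = 1/3
¬¬(x_3 + x_1) + ((x_3 + ((x_3 · x_1) ⇒ (x_3 + x_3))) ⇒ ((x_1 · ¬x_2) · (¬x_3 ⇒ (x_2 + x_1)))) = 2/3 + 1/3 = 2/3
x_1 · x_2 = 2/3 · 2/3 = 2/3
x_2 ⇒ x_3 = 2/3 ⇒ 2/3 = 1
(x_1 · x_2) + (x_2 ⇒ x_3) = 2/3 + 1 = 1
¬((x_1 · x_2) + (x_2 ⇒ x_3)) = ¬1 = 0
(¬¬(x_3 + x_1) + ((x_3 + ((x_3 · x_1) ⇒ (x_3 + x_3))) ⇒ ((x_1 · ¬x_2) · (¬x_3 ⇒ (x_2 + x_1))))) + ¬((x_1 · x_2) + (x_2 ⇒ x_3)) = 2/3 + 0 = 2/3

2/3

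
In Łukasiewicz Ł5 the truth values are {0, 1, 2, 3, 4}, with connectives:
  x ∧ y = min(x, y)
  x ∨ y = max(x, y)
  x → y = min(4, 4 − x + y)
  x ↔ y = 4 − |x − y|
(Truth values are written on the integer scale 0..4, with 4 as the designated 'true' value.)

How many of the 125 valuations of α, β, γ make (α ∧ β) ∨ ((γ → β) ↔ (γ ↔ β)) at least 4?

79

value 4: 79 assignments (counts)
value 3: 26 assignments
value 2: 14 assignments
value 1: 5 assignments
value 0: 1 assignment
So 79 of the 125 assignments meet the threshold.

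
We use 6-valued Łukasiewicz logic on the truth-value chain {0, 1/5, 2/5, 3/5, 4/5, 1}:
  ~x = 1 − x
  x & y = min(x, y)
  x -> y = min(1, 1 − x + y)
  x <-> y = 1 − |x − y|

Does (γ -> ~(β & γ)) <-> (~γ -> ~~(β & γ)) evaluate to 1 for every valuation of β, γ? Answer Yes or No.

No

Counterexample: take β = 0, γ = 0.
β & γ = 0 & 0 = 0
~(β & γ) = ~0 = 1
γ -> ~(β & γ) = 0 -> 1 = 1
~γ = ~0 = 1
β & γ = 0 & 0 = 0
~(β & γ) = ~0 = 1
~~(β & γ) = ~1 = 0
~γ -> ~~(β & γ) = 1 -> 0 = 0
(γ -> ~(β & γ)) <-> (~γ -> ~~(β & γ)) = 1 <-> 0 = 0
This gives 0 ≠ 1.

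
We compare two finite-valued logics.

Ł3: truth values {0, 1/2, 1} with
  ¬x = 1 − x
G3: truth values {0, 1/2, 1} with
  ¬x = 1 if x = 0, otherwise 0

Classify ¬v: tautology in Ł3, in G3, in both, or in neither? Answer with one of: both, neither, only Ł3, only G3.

neither

In Ł3: at v = 1/2 the value is 1/2 — not a tautology.
In G3: at v = 1/2 the value is 0 — not a tautology.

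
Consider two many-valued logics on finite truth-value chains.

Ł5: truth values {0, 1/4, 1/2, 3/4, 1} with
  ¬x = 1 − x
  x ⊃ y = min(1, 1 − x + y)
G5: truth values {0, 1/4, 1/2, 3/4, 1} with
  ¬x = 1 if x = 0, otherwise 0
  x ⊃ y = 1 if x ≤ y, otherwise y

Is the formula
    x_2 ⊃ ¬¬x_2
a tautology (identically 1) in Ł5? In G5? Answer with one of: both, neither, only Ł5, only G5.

In Ł5: every assignment gives 1 — tautology.
In G5: every assignment gives 1 — tautology.

both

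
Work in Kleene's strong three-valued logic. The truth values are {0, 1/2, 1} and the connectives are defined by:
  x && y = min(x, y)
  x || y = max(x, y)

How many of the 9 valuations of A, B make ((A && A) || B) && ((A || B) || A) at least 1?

5

A = 0, B = 0 ↦ 0  <
A = 0, B = 1/2 ↦ 1/2  <
A = 0, B = 1 ↦ 1  ≥
A = 1/2, B = 0 ↦ 1/2  <
A = 1/2, B = 1/2 ↦ 1/2  <
A = 1/2, B = 1 ↦ 1  ≥
A = 1, B = 0 ↦ 1  ≥
A = 1, B = 1/2 ↦ 1  ≥
A = 1, B = 1 ↦ 1  ≥
So 5 of the 9 assignments meet the threshold.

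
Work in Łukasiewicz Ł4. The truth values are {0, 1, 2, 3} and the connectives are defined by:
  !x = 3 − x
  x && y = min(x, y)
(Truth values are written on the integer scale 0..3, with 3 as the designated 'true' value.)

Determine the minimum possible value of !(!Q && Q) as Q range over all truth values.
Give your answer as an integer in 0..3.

2

Take Q = 1:
!Q = !1 = 2
!Q && Q = 2 && 1 = 1
!(!Q && Q) = !1 = 2
No assignment yields a value below 2, so this is the minimum.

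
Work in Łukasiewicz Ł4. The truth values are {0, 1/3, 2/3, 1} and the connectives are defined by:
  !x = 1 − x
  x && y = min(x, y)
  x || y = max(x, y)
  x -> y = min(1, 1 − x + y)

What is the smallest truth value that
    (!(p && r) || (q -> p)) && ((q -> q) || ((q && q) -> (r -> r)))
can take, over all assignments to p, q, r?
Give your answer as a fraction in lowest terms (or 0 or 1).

Take p = 1/3, q = 2/3, r = 1/3:
p && r = 1/3 && 1/3 = 1/3
!(p && r) = !1/3 = 2/3
q -> p = 2/3 -> 1/3 = 2/3
!(p && r) || (q -> p) = 2/3 || 2/3 = 2/3
q -> q = 2/3 -> 2/3 = 1
q && q = 2/3 && 2/3 = 2/3
r -> r = 1/3 -> 1/3 = 1
(q && q) -> (r -> r) = 2/3 -> 1 = 1
(q -> q) || ((q && q) -> (r -> r)) = 1 || 1 = 1
(!(p && r) || (q -> p)) && ((q -> q) || ((q && q) -> (r -> r))) = 2/3 && 1 = 2/3
No assignment yields a value below 2/3, so this is the minimum.

2/3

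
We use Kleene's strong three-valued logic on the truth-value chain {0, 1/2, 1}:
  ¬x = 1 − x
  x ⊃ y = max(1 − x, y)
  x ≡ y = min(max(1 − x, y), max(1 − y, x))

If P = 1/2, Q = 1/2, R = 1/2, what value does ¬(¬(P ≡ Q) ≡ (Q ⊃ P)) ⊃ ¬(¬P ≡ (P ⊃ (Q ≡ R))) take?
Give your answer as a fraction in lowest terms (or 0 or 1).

1/2

P ≡ Q = 1/2 ≡ 1/2 = 1/2
¬(P ≡ Q) = ¬1/2 = 1/2
Q ⊃ P = 1/2 ⊃ 1/2 = 1/2
¬(P ≡ Q) ≡ (Q ⊃ P) = 1/2 ≡ 1/2 = 1/2
¬(¬(P ≡ Q) ≡ (Q ⊃ P)) = ¬1/2 = 1/2
¬P = ¬1/2 = 1/2
Q ≡ R = 1/2 ≡ 1/2 = 1/2
P ⊃ (Q ≡ R) = 1/2 ⊃ 1/2 = 1/2
¬P ≡ (P ⊃ (Q ≡ R)) = 1/2 ≡ 1/2 = 1/2
¬(¬P ≡ (P ⊃ (Q ≡ R))) = ¬1/2 = 1/2
¬(¬(P ≡ Q) ≡ (Q ⊃ P)) ⊃ ¬(¬P ≡ (P ⊃ (Q ≡ R))) = 1/2 ⊃ 1/2 = 1/2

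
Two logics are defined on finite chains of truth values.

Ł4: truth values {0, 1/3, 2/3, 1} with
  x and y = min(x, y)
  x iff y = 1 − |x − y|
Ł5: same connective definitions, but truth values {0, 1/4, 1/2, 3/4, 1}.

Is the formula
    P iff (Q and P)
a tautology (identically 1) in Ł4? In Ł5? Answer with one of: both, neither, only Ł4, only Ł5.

neither

In Ł4: at P = 1/3, Q = 0 the value is 2/3 — not a tautology.
In Ł5: at P = 1/4, Q = 0 the value is 3/4 — not a tautology.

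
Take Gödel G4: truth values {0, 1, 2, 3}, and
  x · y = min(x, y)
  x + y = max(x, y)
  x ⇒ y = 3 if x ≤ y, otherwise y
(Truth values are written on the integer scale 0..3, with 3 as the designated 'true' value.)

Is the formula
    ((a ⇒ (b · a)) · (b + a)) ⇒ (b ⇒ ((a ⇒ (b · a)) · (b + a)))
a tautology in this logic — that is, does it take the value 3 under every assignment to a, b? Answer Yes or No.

a = 0, b = 0 ↦ 3
a = 0, b = 1 ↦ 3
a = 0, b = 2 ↦ 3
a = 0, b = 3 ↦ 3
a = 1, b = 0 ↦ 3
a = 1, b = 1 ↦ 3
a = 1, b = 2 ↦ 3
a = 1, b = 3 ↦ 3
a = 2, b = 0 ↦ 3
a = 2, b = 1 ↦ 3
a = 2, b = 2 ↦ 3
a = 2, b = 3 ↦ 3
a = 3, b = 0 ↦ 3
a = 3, b = 1 ↦ 3
a = 3, b = 2 ↦ 3
a = 3, b = 3 ↦ 3
Every assignment gives a value ≥ 3.

Yes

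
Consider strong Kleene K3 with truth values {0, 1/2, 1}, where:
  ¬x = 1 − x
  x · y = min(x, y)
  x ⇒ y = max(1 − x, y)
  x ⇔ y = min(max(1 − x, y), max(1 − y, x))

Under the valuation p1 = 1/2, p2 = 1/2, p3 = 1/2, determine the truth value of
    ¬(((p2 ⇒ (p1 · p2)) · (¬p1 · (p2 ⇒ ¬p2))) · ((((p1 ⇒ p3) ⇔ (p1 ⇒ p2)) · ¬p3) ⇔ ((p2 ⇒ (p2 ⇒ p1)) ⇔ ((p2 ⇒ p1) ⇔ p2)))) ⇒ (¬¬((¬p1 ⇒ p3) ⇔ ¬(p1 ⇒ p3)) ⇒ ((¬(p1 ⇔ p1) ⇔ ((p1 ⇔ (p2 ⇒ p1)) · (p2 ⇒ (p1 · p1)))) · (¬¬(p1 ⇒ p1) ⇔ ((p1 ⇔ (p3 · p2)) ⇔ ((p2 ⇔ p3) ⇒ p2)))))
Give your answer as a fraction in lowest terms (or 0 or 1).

p1 · p2 = 1/2 · 1/2 = 1/2
p2 ⇒ (p1 · p2) = 1/2 ⇒ 1/2 = 1/2
¬p1 = ¬1/2 = 1/2
¬p2 = ¬1/2 = 1/2
p2 ⇒ ¬p2 = 1/2 ⇒ 1/2 = 1/2
¬p1 · (p2 ⇒ ¬p2) = 1/2 · 1/2 = 1/2
(p2 ⇒ (p1 · p2)) · (¬p1 · (p2 ⇒ ¬p2)) = 1/2 · 1/2 = 1/2
p1 ⇒ p3 = 1/2 ⇒ 1/2 = 1/2
p1 ⇒ p2 = 1/2 ⇒ 1/2 = 1/2
(p1 ⇒ p3) ⇔ (p1 ⇒ p2) = 1/2 ⇔ 1/2 = 1/2
¬p3 = ¬1/2 = 1/2
((p1 ⇒ p3) ⇔ (p1 ⇒ p2)) · ¬p3 = 1/2 · 1/2 = 1/2
p2 ⇒ p1 = 1/2 ⇒ 1/2 = 1/2
p2 ⇒ (p2 ⇒ p1) = 1/2 ⇒ 1/2 = 1/2
p2 ⇒ p1 = 1/2 ⇒ 1/2 = 1/2
(p2 ⇒ p1) ⇔ p2 = 1/2 ⇔ 1/2 = 1/2
(p2 ⇒ (p2 ⇒ p1)) ⇔ ((p2 ⇒ p1) ⇔ p2) = 1/2 ⇔ 1/2 = 1/2
(((p1 ⇒ p3) ⇔ (p1 ⇒ p2)) · ¬p3) ⇔ ((p2 ⇒ (p2 ⇒ p1)) ⇔ ((p2 ⇒ p1) ⇔ p2)) = 1/2 ⇔ 1/2 = 1/2
((p2 ⇒ (p1 · p2)) · (¬p1 · (p2 ⇒ ¬p2))) · ((((p1 ⇒ p3) ⇔ (p1 ⇒ p2)) · ¬p3) ⇔ ((p2 ⇒ (p2 ⇒ p1)) ⇔ ((p2 ⇒ p1) ⇔ p2))) = 1/2 · 1/2 = 1/2
¬(((p2 ⇒ (p1 · p2)) · (¬p1 · (p2 ⇒ ¬p2))) · ((((p1 ⇒ p3) ⇔ (p1 ⇒ p2)) · ¬p3) ⇔ ((p2 ⇒ (p2 ⇒ p1)) ⇔ ((p2 ⇒ p1) ⇔ p2)))) = ¬1/2 = 1/2
¬p1 = ¬1/2 = 1/2
¬p1 ⇒ p3 = 1/2 ⇒ 1/2 = 1/2
p1 ⇒ p3 = 1/2 ⇒ 1/2 = 1/2
¬(p1 ⇒ p3) = ¬1/2 = 1/2
(¬p1 ⇒ p3) ⇔ ¬(p1 ⇒ p3) = 1/2 ⇔ 1/2 = 1/2
¬((¬p1 ⇒ p3) ⇔ ¬(p1 ⇒ p3)) = ¬1/2 = 1/2
¬¬((¬p1 ⇒ p3) ⇔ ¬(p1 ⇒ p3)) = ¬1/2 = 1/2
p1 ⇔ p1 = 1/2 ⇔ 1/2 = 1/2
¬(p1 ⇔ p1) = ¬1/2 = 1/2
p2 ⇒ p1 = 1/2 ⇒ 1/2 = 1/2
p1 ⇔ (p2 ⇒ p1) = 1/2 ⇔ 1/2 = 1/2
p1 · p1 = 1/2 · 1/2 = 1/2
p2 ⇒ (p1 · p1) = 1/2 ⇒ 1/2 = 1/2
(p1 ⇔ (p2 ⇒ p1)) · (p2 ⇒ (p1 · p1)) = 1/2 · 1/2 = 1/2
¬(p1 ⇔ p1) ⇔ ((p1 ⇔ (p2 ⇒ p1)) · (p2 ⇒ (p1 · p1))) = 1/2 ⇔ 1/2 = 1/2
p1 ⇒ p1 = 1/2 ⇒ 1/2 = 1/2
¬(p1 ⇒ p1) = ¬1/2 = 1/2
¬¬(p1 ⇒ p1) = ¬1/2 = 1/2
p3 · p2 = 1/2 · 1/2 = 1/2
p1 ⇔ (p3 · p2) = 1/2 ⇔ 1/2 = 1/2
p2 ⇔ p3 = 1/2 ⇔ 1/2 = 1/2
(p2 ⇔ p3) ⇒ p2 = 1/2 ⇒ 1/2 = 1/2
(p1 ⇔ (p3 · p2)) ⇔ ((p2 ⇔ p3) ⇒ p2) = 1/2 ⇔ 1/2 = 1/2
¬¬(p1 ⇒ p1) ⇔ ((p1 ⇔ (p3 · p2)) ⇔ ((p2 ⇔ p3) ⇒ p2)) = 1/2 ⇔ 1/2 = 1/2
(¬(p1 ⇔ p1) ⇔ ((p1 ⇔ (p2 ⇒ p1)) · (p2 ⇒ (p1 · p1)))) · (¬¬(p1 ⇒ p1) ⇔ ((p1 ⇔ (p3 · p2)) ⇔ ((p2 ⇔ p3) ⇒ p2))) = 1/2 · 1/2 = 1/2
¬¬((¬p1 ⇒ p3) ⇔ ¬(p1 ⇒ p3)) ⇒ ((¬(p1 ⇔ p1) ⇔ ((p1 ⇔ (p2 ⇒ p1)) · (p2 ⇒ (p1 · p1)))) · (¬¬(p1 ⇒ p1) ⇔ ((p1 ⇔ (p3 · p2)) ⇔ ((p2 ⇔ p3) ⇒ p2)))) = 1/2 ⇒ 1/2 = 1/2
¬(((p2 ⇒ (p1 · p2)) · (¬p1 · (p2 ⇒ ¬p2))) · ((((p1 ⇒ p3) ⇔ (p1 ⇒ p2)) · ¬p3) ⇔ ((p2 ⇒ (p2 ⇒ p1)) ⇔ ((p2 ⇒ p1) ⇔ p2)))) ⇒ (¬¬((¬p1 ⇒ p3) ⇔ ¬(p1 ⇒ p3)) ⇒ ((¬(p1 ⇔ p1) ⇔ ((p1 ⇔ (p2 ⇒ p1)) · (p2 ⇒ (p1 · p1)))) · (¬¬(p1 ⇒ p1) ⇔ ((p1 ⇔ (p3 · p2)) ⇔ ((p2 ⇔ p3) ⇒ p2))))) = 1/2 ⇒ 1/2 = 1/2

1/2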